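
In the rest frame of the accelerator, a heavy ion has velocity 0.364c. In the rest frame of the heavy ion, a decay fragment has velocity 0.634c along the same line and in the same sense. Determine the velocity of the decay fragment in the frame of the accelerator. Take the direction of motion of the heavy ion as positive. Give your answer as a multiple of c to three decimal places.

0.811c

With v = 0.364 and u' = 0.634 (in units of c),
u = (u' + v)/(1 + u'v/c²):
u = (0.634 + 0.364) / (1 + 0.634·0.364) = 0.9980/1.2308 = 0.8109
(Galilean addition would give +0.998c.)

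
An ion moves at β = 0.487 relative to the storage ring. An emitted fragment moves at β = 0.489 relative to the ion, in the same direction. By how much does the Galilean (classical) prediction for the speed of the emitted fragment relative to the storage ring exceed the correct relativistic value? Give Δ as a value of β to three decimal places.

Galilean: u_cl = 0.489 + 0.487 = 0.9760.
Relativistic: u_rel = (0.489 + 0.487) / (1 + 0.489·0.487) = 0.9760/1.2381 = 0.7883.
Δ = 0.9760 − 0.7883 = 0.1877.

Δ = 0.188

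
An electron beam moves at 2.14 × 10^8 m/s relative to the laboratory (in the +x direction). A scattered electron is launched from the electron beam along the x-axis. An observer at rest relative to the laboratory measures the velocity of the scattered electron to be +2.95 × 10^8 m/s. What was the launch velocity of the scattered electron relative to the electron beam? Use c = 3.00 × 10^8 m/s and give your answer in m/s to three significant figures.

v = 0.713c, u = 0.983c.
Invert the composition law: u' = (u − v)/(1 − uv/c²).
u' = (0.983 − 0.713) / (1 − (0.983)(0.713)) = 0.2700/0.2986 = 0.9044.
u' = 0.9044 × 3.00 × 10^8 m/s.

+2.71 × 10^8 m/s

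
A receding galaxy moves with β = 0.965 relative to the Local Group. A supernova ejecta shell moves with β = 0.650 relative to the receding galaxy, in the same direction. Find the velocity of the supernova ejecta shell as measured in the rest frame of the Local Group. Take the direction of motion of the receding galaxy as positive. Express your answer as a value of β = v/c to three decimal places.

β = 0.992

With v = 0.965 and u' = 0.650 (in units of c),
u = (u' + v)/(1 + u'v/c²):
u = (0.650 + 0.965) / (1 + 0.650·0.965) = 1.6150/1.6273 = 0.9925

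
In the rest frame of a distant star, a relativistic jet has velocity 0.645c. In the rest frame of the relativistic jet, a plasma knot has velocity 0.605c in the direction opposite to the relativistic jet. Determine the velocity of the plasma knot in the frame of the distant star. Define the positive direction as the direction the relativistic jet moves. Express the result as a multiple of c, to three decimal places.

With v = 0.645 and u' = -0.605 (in units of c),
u = (u' + v)/(1 + u'v/c²):
u = (-0.605 + 0.645) / (1 + (-0.605)·0.645) = 0.0400/0.6098 = 0.0656

+0.066c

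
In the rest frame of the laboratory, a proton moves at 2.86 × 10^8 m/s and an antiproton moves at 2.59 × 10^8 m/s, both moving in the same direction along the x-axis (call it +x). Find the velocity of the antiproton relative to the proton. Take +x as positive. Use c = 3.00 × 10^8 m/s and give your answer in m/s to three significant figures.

-1.53 × 10^8 m/s

β_A = 0.953, β_B = 0.863 (dividing each by c = 3.00 × 10^8 m/s).
Transform to A's frame with the inverse velocity-addition law: u' = (u − v)/(1 − uv/c²), taking u = β_B and v = β_A.
u' = (0.863 − 0.953) / (1 − (0.953)(0.863)) = -0.0900/0.1770 = -0.5086.
u' = -0.5086 × 3.00 × 10^8 m/s.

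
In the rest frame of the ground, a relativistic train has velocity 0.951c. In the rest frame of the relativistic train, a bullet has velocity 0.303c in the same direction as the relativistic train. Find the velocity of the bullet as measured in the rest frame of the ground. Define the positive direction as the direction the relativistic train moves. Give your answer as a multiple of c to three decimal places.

0.973c

With v = 0.951 and u' = 0.303 (in units of c),
u = (u' + v)/(1 + u'v/c²):
u = (0.303 + 0.951) / (1 + 0.303·0.951) = 1.2540/1.2882 = 0.9735
(Galilean addition would give +1.254c, exceeding c.)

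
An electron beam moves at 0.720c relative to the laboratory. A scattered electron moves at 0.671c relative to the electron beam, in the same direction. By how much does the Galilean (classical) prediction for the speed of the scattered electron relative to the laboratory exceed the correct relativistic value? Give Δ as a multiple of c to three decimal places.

Galilean: u_cl = 0.671 + 0.720 = 1.3910.
Relativistic: u_rel = (0.671 + 0.720) / (1 + 0.671·0.720) = 1.3910/1.4831 = 0.9379.
Δ = 1.3910 − 0.9379 = 0.4531.
(The classical prediction exceeds c; the relativistic result does not.)

Δ = 0.453c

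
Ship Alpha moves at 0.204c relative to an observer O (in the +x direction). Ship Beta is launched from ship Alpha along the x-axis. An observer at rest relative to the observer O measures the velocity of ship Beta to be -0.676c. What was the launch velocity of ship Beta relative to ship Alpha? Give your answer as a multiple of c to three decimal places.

-0.773c

Invert the composition law: u' = (u − v)/(1 − uv/c²).
u' = (-0.676 − 0.204) / (1 − (-0.676)(0.204)) = -0.8800/1.1379 = -0.7734.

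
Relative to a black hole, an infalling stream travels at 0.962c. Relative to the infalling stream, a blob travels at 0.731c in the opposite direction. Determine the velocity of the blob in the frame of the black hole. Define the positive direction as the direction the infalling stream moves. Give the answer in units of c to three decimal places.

With v = 0.962 and u' = -0.731 (in units of c),
u = (u' + v)/(1 + u'v/c²):
u = (-0.731 + 0.962) / (1 + (-0.731)·0.962) = 0.2310/0.2968 = 0.7784
(Galilean addition would give +0.231c.)

+0.778c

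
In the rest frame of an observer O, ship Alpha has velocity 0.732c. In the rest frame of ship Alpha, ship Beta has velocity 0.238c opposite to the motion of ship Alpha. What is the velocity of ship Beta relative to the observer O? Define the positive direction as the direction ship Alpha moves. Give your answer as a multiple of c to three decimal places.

+0.598c

With v = 0.732 and u' = -0.238 (in units of c),
u = (u' + v)/(1 + u'v/c²):
u = (-0.238 + 0.732) / (1 + (-0.238)·0.732) = 0.4940/0.8258 = 0.5982
(Galilean addition would give +0.494c.)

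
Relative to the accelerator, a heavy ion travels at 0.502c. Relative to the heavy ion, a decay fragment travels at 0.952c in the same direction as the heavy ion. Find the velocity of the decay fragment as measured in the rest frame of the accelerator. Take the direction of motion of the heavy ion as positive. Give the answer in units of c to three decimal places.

With v = 0.502 and u' = 0.952 (in units of c),
u = (u' + v)/(1 + u'v/c²):
u = (0.952 + 0.502) / (1 + 0.952·0.502) = 1.4540/1.4779 = 0.9838

0.984c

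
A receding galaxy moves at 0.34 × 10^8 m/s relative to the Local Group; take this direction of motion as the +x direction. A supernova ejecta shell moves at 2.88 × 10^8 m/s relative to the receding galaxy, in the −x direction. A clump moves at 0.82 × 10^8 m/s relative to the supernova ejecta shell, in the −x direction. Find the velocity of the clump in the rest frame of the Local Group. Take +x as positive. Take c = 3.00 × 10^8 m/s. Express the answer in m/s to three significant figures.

-2.91 × 10^8 m/s

Apply u = (u' + v)/(1 + u'v/c²) successively, working outward toward the Local Group.
(Dividing each given speed by c = 3.00 × 10^8 m/s to work in units of c.)
Start: velocity of the receding galaxy relative to the Local Group = 0.1133c.
Compose with the supernova ejecta shell (u' = -0.960 in the receding galaxy frame): u_1 = (-0.960 + 0.113) / (1 + (-0.960)·0.113) = -0.8467/0.8912 = -0.9500.
Compose with the clump (u' = -0.273 in the supernova ejecta shell frame): u_2 = (-0.273 + (-0.950)) / (1 + (-0.273)·(-0.950)) = -1.2234/1.2597 = -0.9712.
So u = -0.9712 × 3.00 × 10^8 m/s.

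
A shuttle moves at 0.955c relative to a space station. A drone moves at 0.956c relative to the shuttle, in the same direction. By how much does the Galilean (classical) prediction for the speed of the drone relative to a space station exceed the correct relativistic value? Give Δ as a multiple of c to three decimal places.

Galilean: u_cl = 0.956 + 0.955 = 1.9110.
Relativistic: u_rel = (0.956 + 0.955) / (1 + 0.956·0.955) = 1.9110/1.9130 = 0.9990.
Δ = 1.9110 − 0.9990 = 0.9120.
(The classical prediction exceeds c; the relativistic result does not.)

Δ = 0.912c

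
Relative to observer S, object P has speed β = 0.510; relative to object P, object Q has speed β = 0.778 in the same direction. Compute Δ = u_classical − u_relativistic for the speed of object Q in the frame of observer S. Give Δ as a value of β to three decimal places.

Galilean: u_cl = 0.778 + 0.510 = 1.2880.
Relativistic: u_rel = (0.778 + 0.510) / (1 + 0.778·0.510) = 1.2880/1.3968 = 0.9221.
Δ = 1.2880 − 0.9221 = 0.3659.
(The classical prediction exceeds c; the relativistic result does not.)

Δ = 0.366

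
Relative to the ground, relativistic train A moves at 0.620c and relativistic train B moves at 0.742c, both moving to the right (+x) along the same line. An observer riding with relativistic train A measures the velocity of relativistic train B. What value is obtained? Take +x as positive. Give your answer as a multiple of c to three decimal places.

β_A = 0.620, β_B = 0.742.
Transform to A's frame with the inverse velocity-addition law: u' = (u − v)/(1 − uv/c²), taking u = β_B and v = β_A.
u' = (0.742 − 0.620) / (1 − (0.620)(0.742)) = 0.1220/0.5400 = 0.2259.

+0.226c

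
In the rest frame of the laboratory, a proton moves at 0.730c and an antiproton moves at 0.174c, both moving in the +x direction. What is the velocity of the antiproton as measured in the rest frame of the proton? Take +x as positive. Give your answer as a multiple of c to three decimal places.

-0.637c

β_A = 0.730, β_B = 0.174.
Transform to A's frame with the inverse velocity-addition law: u' = (u − v)/(1 − uv/c²), taking u = β_B and v = β_A.
u' = (0.174 − 0.730) / (1 − (0.730)(0.174)) = -0.5560/0.8730 = -0.6369.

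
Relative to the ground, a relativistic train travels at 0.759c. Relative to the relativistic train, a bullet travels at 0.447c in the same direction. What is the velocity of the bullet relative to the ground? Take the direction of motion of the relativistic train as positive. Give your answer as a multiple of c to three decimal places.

0.900c

With v = 0.759 and u' = 0.447 (in units of c),
u = (u' + v)/(1 + u'v/c²):
u = (0.447 + 0.759) / (1 + 0.447·0.759) = 1.2060/1.3393 = 0.9005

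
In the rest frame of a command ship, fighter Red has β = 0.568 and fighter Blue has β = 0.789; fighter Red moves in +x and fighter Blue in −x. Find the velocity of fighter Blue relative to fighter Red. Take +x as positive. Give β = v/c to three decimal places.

β_A = 0.568, β_B = -0.789.
Transform to A's frame with the inverse velocity-addition law: u' = (u − v)/(1 − uv/c²), taking u = β_B and v = β_A.
u' = (-0.789 − 0.568) / (1 − (0.568)(-0.789)) = -1.3570/1.4482 = -0.9371.

β = -0.937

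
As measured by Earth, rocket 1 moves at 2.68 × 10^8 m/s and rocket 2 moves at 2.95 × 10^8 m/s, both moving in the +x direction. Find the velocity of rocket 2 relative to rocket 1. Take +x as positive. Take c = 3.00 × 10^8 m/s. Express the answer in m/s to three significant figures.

+2.22 × 10^8 m/s

β_A = 0.893, β_B = 0.983 (dividing each by c = 3.00 × 10^8 m/s).
Transform to A's frame with the inverse velocity-addition law: u' = (u − v)/(1 − uv/c²), taking u = β_B and v = β_A.
u' = (0.983 − 0.893) / (1 − (0.893)(0.983)) = 0.0900/0.1216 = 0.7404.
u' = 0.7404 × 3.00 × 10^8 m/s.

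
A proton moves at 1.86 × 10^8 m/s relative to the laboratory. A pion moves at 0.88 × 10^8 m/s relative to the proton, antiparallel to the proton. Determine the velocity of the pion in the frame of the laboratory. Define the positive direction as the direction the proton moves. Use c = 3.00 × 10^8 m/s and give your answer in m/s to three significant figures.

In units of c (dividing by 3.00 × 10^8 m/s): v = 0.620, u' = -0.293.
u = (u' + v)/(1 + u'v/c²):
u = (-0.293 + 0.620) / (1 + (-0.293)·0.620) = 0.3267/0.8181 = 0.3993
(Galilean addition would give +0.327c.)
Converting back: u = 0.3993 × 3.00 × 10^8 m/s.

+1.20 × 10^8 m/s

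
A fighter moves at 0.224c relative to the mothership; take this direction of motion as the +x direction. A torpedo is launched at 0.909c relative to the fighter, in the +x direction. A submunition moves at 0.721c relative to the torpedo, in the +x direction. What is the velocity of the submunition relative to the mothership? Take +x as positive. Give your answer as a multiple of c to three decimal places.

Apply u = (u' + v)/(1 + u'v/c²) successively, working outward toward the mothership.
Start: velocity of the fighter relative to the mothership = 0.2240c.
Compose with the torpedo (u' = 0.909 in the fighter frame): u_1 = (0.909 + 0.224) / (1 + 0.909·0.224) = 1.1330/1.2036 = 0.9413.
Compose with the submunition (u' = 0.721 in the torpedo frame): u_2 = (0.721 + 0.941) / (1 + 0.721·0.941) = 1.6623/1.6787 = 0.9902.

0.990c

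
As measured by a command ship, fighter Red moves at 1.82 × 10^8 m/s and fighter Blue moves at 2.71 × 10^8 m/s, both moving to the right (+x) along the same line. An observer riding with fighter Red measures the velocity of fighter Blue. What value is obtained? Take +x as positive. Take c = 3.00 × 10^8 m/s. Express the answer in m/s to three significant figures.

+1.97 × 10^8 m/s

β_A = 0.607, β_B = 0.903 (dividing each by c = 3.00 × 10^8 m/s).
Transform to A's frame with the inverse velocity-addition law: u' = (u − v)/(1 − uv/c²), taking u = β_B and v = β_A.
u' = (0.903 − 0.607) / (1 − (0.607)(0.903)) = 0.2967/0.4520 = 0.6564.
u' = 0.6564 × 3.00 × 10^8 m/s.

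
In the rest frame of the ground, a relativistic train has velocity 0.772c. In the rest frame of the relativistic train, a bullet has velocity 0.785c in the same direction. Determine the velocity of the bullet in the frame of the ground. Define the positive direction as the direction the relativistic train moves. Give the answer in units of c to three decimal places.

0.969c

With v = 0.772 and u' = 0.785 (in units of c),
u = (u' + v)/(1 + u'v/c²):
u = (0.785 + 0.772) / (1 + 0.785·0.772) = 1.5570/1.6060 = 0.9695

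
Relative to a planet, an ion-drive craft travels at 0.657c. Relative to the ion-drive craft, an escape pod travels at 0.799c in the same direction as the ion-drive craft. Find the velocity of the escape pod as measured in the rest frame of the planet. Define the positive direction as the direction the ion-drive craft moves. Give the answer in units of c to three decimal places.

With v = 0.657 and u' = 0.799 (in units of c),
u = (u' + v)/(1 + u'v/c²):
u = (0.799 + 0.657) / (1 + 0.799·0.657) = 1.4560/1.5249 = 0.9548
(Galilean addition would give +1.456c, exceeding c.)

0.955c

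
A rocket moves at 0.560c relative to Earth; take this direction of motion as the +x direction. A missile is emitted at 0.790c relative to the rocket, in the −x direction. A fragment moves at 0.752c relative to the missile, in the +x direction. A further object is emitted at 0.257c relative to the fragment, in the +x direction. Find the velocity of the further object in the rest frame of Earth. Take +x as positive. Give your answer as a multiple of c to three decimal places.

Apply u = (u' + v)/(1 + u'v/c²) successively, working outward toward Earth.
Start: velocity of the rocket relative to Earth = 0.5600c.
Compose with the missile (u' = -0.790 in the rocket frame): u_1 = (-0.790 + 0.560) / (1 + (-0.790)·0.560) = -0.2300/0.5576 = -0.4125.
Compose with the fragment (u' = 0.752 in the missile frame): u_2 = (0.752 + (-0.412)) / (1 + 0.752·(-0.412)) = 0.3395/0.6898 = 0.4922.
Compose with the further object (u' = 0.257 in the fragment frame): u_3 = (0.257 + 0.492) / (1 + 0.257·0.492) = 0.7492/1.1265 = 0.6651.

+0.665c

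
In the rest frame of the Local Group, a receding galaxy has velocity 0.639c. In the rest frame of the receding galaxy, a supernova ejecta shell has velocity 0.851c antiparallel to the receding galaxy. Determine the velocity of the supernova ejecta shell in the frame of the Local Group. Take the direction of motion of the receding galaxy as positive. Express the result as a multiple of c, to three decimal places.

With v = 0.639 and u' = -0.851 (in units of c),
u = (u' + v)/(1 + u'v/c²):
u = (-0.851 + 0.639) / (1 + (-0.851)·0.639) = -0.2120/0.4562 = -0.4647
(Galilean addition would give -0.212c.)

-0.465c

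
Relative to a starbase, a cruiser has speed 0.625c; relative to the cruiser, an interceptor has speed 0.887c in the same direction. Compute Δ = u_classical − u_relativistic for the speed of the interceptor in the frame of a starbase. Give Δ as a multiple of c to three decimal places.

Δ = 0.539c

Galilean: u_cl = 0.887 + 0.625 = 1.5120.
Relativistic: u_rel = (0.887 + 0.625) / (1 + 0.887·0.625) = 1.5120/1.5544 = 0.9727.
Δ = 1.5120 − 0.9727 = 0.5393.
(The classical prediction exceeds c; the relativistic result does not.)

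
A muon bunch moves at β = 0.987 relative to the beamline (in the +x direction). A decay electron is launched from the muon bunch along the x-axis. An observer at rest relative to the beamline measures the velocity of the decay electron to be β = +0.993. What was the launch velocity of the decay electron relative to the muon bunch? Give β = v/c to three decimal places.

Invert the composition law: u' = (u − v)/(1 − uv/c²).
u' = (0.993 − 0.987) / (1 − (0.993)(0.987)) = 0.0060/0.0199 = 0.3014.

β = +0.301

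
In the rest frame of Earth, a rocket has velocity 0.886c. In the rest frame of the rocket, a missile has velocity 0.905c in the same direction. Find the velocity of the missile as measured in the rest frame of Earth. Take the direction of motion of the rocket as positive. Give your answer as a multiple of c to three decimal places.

0.994c

With v = 0.886 and u' = 0.905 (in units of c),
u = (u' + v)/(1 + u'v/c²):
u = (0.905 + 0.886) / (1 + 0.905·0.886) = 1.7910/1.8018 = 0.9940
(Galilean addition would give +1.791c, exceeding c.)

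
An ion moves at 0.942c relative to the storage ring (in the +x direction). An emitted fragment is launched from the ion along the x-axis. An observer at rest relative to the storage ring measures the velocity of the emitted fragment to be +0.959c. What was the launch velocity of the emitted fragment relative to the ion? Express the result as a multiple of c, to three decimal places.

+0.176c

Invert the composition law: u' = (u − v)/(1 − uv/c²).
u' = (0.959 − 0.942) / (1 − (0.959)(0.942)) = 0.0170/0.0966 = 0.1759.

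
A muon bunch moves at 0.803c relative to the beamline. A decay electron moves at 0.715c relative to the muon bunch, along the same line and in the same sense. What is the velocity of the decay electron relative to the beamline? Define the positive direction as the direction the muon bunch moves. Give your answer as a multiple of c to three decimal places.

With v = 0.803 and u' = 0.715 (in units of c),
u = (u' + v)/(1 + u'v/c²):
u = (0.715 + 0.803) / (1 + 0.715·0.803) = 1.5180/1.5741 = 0.9643

0.964c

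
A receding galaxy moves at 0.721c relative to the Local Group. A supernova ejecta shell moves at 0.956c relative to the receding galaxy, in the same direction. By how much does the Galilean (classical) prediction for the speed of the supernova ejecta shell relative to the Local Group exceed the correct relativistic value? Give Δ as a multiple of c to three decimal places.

Δ = 0.684c

Galilean: u_cl = 0.956 + 0.721 = 1.6770.
Relativistic: u_rel = (0.956 + 0.721) / (1 + 0.956·0.721) = 1.6770/1.6893 = 0.9927.
Δ = 1.6770 − 0.9927 = 0.6843.
(The classical prediction exceeds c; the relativistic result does not.)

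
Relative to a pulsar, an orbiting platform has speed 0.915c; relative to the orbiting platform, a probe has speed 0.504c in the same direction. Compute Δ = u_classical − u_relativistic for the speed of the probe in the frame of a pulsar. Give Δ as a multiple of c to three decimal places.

Galilean: u_cl = 0.504 + 0.915 = 1.4190.
Relativistic: u_rel = (0.504 + 0.915) / (1 + 0.504·0.915) = 1.4190/1.4612 = 0.9711.
Δ = 1.4190 − 0.9711 = 0.4479.
(The classical prediction exceeds c; the relativistic result does not.)

Δ = 0.448c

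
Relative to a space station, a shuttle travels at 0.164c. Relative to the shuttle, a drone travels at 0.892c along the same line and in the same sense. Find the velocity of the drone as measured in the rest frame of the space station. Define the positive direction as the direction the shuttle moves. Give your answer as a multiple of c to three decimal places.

0.921c

With v = 0.164 and u' = 0.892 (in units of c),
u = (u' + v)/(1 + u'v/c²):
u = (0.892 + 0.164) / (1 + 0.892·0.164) = 1.0560/1.1463 = 0.9212
(Galilean addition would give +1.056c, exceeding c.)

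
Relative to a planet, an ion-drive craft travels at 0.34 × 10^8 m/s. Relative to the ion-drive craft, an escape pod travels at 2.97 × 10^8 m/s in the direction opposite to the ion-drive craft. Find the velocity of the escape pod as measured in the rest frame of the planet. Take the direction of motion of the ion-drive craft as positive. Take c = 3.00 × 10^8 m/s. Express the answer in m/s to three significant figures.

In units of c (dividing by 3.00 × 10^8 m/s): v = 0.113, u' = -0.990.
u = (u' + v)/(1 + u'v/c²):
u = (-0.990 + 0.113) / (1 + (-0.990)·0.113) = -0.8767/0.8878 = -0.9875
(Galilean addition would give -0.877c.)
Converting back: u = -0.9875 × 3.00 × 10^8 m/s.

-2.96 × 10^8 m/s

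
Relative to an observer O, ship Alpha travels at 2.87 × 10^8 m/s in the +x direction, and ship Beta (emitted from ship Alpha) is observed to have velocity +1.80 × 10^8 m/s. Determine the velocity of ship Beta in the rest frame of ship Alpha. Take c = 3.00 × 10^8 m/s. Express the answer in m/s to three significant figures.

v = 0.957c, u = 0.600c.
Invert the composition law: u' = (u − v)/(1 − uv/c²).
u' = (0.600 − 0.957) / (1 − (0.600)(0.957)) = -0.3567/0.4260 = -0.8372.
u' = -0.8372 × 3.00 × 10^8 m/s.

-2.51 × 10^8 m/s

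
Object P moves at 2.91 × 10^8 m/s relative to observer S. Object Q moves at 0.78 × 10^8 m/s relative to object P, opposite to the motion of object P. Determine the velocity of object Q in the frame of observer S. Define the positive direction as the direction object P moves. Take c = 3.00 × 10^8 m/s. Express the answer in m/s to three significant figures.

+2.85 × 10^8 m/s

In units of c (dividing by 3.00 × 10^8 m/s): v = 0.970, u' = -0.260.
u = (u' + v)/(1 + u'v/c²):
u = (-0.260 + 0.970) / (1 + (-0.260)·0.970) = 0.7100/0.7478 = 0.9495
Converting back: u = 0.9495 × 3.00 × 10^8 m/s.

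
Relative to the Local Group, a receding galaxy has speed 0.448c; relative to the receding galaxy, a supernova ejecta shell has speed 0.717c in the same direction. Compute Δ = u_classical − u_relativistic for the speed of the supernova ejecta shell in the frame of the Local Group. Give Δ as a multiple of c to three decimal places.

Δ = 0.283c

Galilean: u_cl = 0.717 + 0.448 = 1.1650.
Relativistic: u_rel = (0.717 + 0.448) / (1 + 0.717·0.448) = 1.1650/1.3212 = 0.8818.
Δ = 1.1650 − 0.8818 = 0.2832.
(The classical prediction exceeds c; the relativistic result does not.)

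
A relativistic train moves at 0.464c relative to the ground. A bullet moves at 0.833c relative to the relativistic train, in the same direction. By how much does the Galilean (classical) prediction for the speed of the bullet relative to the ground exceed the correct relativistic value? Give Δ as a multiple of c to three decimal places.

Δ = 0.362c

Galilean: u_cl = 0.833 + 0.464 = 1.2970.
Relativistic: u_rel = (0.833 + 0.464) / (1 + 0.833·0.464) = 1.2970/1.3865 = 0.9354.
Δ = 1.2970 − 0.9354 = 0.3616.
(The classical prediction exceeds c; the relativistic result does not.)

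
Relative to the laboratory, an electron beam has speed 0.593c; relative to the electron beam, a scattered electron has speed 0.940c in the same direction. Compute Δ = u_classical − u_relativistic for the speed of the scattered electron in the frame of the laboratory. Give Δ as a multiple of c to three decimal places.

Galilean: u_cl = 0.940 + 0.593 = 1.5330.
Relativistic: u_rel = (0.940 + 0.593) / (1 + 0.940·0.593) = 1.5330/1.5574 = 0.9843.
Δ = 1.5330 − 0.9843 = 0.5487.
(The classical prediction exceeds c; the relativistic result does not.)

Δ = 0.549c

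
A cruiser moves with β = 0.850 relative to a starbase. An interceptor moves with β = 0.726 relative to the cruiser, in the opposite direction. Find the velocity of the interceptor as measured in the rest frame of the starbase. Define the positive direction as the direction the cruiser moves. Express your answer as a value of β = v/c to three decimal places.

β = +0.324

With v = 0.850 and u' = -0.726 (in units of c),
u = (u' + v)/(1 + u'v/c²):
u = (-0.726 + 0.850) / (1 + (-0.726)·0.850) = 0.1240/0.3829 = 0.3238
(Galilean addition would give +0.124c.)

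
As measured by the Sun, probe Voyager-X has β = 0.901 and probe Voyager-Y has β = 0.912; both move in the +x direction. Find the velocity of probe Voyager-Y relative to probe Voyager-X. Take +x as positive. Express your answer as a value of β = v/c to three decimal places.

β = +0.062

β_A = 0.901, β_B = 0.912.
Transform to A's frame with the inverse velocity-addition law: u' = (u − v)/(1 − uv/c²), taking u = β_B and v = β_A.
u' = (0.912 − 0.901) / (1 − (0.901)(0.912)) = 0.0110/0.1783 = 0.0617.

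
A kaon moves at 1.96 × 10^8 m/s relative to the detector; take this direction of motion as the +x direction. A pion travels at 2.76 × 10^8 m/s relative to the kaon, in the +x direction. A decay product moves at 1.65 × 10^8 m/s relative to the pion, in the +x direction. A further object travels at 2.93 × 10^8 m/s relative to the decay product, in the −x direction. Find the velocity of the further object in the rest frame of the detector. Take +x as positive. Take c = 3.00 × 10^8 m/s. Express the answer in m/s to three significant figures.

Apply u = (u' + v)/(1 + u'v/c²) successively, working outward toward the detector.
(Dividing each given speed by c = 3.00 × 10^8 m/s to work in units of c.)
Start: velocity of the kaon relative to the detector = 0.6533c.
Compose with the pion (u' = 0.920 in the kaon frame): u_1 = (0.920 + 0.653) / (1 + 0.920·0.653) = 1.5733/1.6011 = 0.9827.
Compose with the decay product (u' = 0.550 in the pion frame): u_2 = (0.550 + 0.983) / (1 + 0.550·0.983) = 1.5327/1.5405 = 0.9949.
Compose with the further object (u' = -0.977 in the decay product frame): u_3 = (-0.977 + 0.995) / (1 + (-0.977)·0.995) = 0.0183/0.0283 = 0.6463.
So u = 0.6463 × 3.00 × 10^8 m/s.

+1.94 × 10^8 m/s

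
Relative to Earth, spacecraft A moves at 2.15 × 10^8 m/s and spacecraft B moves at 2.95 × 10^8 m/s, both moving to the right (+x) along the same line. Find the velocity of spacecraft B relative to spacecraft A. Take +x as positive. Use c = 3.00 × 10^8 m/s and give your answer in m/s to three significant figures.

β_A = 0.717, β_B = 0.983 (dividing each by c = 3.00 × 10^8 m/s).
Transform to A's frame with the inverse velocity-addition law: u' = (u − v)/(1 − uv/c²), taking u = β_B and v = β_A.
u' = (0.983 − 0.717) / (1 − (0.717)(0.983)) = 0.2667/0.2953 = 0.9031.
u' = 0.9031 × 3.00 × 10^8 m/s.

+2.71 × 10^8 m/s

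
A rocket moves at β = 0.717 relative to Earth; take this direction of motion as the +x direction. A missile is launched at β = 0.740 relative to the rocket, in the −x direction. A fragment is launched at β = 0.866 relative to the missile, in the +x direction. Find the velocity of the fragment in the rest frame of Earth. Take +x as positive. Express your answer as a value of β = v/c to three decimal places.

Apply u = (u' + v)/(1 + u'v/c²) successively, working outward toward Earth.
Start: velocity of the rocket relative to Earth = 0.7170c.
Compose with the missile (u' = -0.740 in the rocket frame): u_1 = (-0.740 + 0.717) / (1 + (-0.740)·0.717) = -0.0230/0.4694 = -0.0490.
Compose with the fragment (u' = 0.866 in the missile frame): u_2 = (0.866 + (-0.049)) / (1 + 0.866·(-0.049)) = 0.8170/0.9576 = 0.8532.

β = +0.853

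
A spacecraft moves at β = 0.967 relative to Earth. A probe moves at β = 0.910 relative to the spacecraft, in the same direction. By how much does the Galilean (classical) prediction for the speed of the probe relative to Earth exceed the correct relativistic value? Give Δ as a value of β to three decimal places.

Δ = 0.879

Galilean: u_cl = 0.910 + 0.967 = 1.8770.
Relativistic: u_rel = (0.910 + 0.967) / (1 + 0.910·0.967) = 1.8770/1.8800 = 0.9984.
Δ = 1.8770 − 0.9984 = 0.8786.
(The classical prediction exceeds c; the relativistic result does not.)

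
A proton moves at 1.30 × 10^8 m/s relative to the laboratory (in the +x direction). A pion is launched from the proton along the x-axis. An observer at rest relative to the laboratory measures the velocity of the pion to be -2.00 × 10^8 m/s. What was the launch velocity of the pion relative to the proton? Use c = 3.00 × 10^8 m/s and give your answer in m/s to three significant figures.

v = 0.433c, u = -0.667c.
Invert the composition law: u' = (u − v)/(1 − uv/c²).
u' = (-0.667 − 0.433) / (1 − (-0.667)(0.433)) = -1.1000/1.2889 = -0.8534.
u' = -0.8534 × 3.00 × 10^8 m/s.

-2.56 × 10^8 m/s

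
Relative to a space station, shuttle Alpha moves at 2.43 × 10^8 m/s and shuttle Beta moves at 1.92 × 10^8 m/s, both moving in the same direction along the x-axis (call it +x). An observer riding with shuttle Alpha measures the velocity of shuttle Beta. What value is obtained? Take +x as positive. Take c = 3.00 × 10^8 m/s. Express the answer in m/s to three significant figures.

β_A = 0.810, β_B = 0.640 (dividing each by c = 3.00 × 10^8 m/s).
Transform to A's frame with the inverse velocity-addition law: u' = (u − v)/(1 − uv/c²), taking u = β_B and v = β_A.
u' = (0.640 − 0.810) / (1 − (0.810)(0.640)) = -0.1700/0.4816 = -0.3530.
u' = -0.3530 × 3.00 × 10^8 m/s.

-1.06 × 10^8 m/s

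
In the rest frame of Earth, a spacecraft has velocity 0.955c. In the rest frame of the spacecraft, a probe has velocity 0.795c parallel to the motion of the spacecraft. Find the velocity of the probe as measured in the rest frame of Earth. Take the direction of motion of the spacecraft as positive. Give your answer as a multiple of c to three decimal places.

With v = 0.955 and u' = 0.795 (in units of c),
u = (u' + v)/(1 + u'v/c²):
u = (0.795 + 0.955) / (1 + 0.795·0.955) = 1.7500/1.7592 = 0.9948

0.995c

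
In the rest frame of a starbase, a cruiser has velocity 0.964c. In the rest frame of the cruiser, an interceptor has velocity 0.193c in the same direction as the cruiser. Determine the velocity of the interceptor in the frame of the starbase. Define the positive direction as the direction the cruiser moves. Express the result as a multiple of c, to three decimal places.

0.976c

With v = 0.964 and u' = 0.193 (in units of c),
u = (u' + v)/(1 + u'v/c²):
u = (0.193 + 0.964) / (1 + 0.193·0.964) = 1.1570/1.1861 = 0.9755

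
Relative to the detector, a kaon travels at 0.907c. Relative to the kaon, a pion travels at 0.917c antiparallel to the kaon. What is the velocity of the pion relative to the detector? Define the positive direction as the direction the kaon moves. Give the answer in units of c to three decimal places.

With v = 0.907 and u' = -0.917 (in units of c),
u = (u' + v)/(1 + u'v/c²):
u = (-0.917 + 0.907) / (1 + (-0.917)·0.907) = -0.0100/0.1683 = -0.0594

-0.059c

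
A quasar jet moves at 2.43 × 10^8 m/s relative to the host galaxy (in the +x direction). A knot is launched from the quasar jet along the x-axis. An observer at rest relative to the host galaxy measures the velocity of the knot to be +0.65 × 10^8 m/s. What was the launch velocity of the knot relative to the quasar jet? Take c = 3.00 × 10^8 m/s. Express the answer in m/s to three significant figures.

-2.16 × 10^8 m/s

v = 0.810c, u = 0.217c.
Invert the composition law: u' = (u − v)/(1 − uv/c²).
u' = (0.217 − 0.810) / (1 − (0.217)(0.810)) = -0.5933/0.8245 = -0.7196.
u' = -0.7196 × 3.00 × 10^8 m/s.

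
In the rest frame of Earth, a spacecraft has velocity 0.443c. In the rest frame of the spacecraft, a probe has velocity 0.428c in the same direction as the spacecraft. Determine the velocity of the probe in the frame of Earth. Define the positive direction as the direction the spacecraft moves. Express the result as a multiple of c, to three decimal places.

0.732c

With v = 0.443 and u' = 0.428 (in units of c),
u = (u' + v)/(1 + u'v/c²):
u = (0.428 + 0.443) / (1 + 0.428·0.443) = 0.8710/1.1896 = 0.7322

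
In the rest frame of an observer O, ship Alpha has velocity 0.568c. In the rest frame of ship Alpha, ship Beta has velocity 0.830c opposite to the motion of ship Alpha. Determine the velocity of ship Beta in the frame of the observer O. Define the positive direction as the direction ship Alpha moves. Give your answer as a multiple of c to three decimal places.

-0.496c

With v = 0.568 and u' = -0.830 (in units of c),
u = (u' + v)/(1 + u'v/c²):
u = (-0.830 + 0.568) / (1 + (-0.830)·0.568) = -0.2620/0.5286 = -0.4957
(Galilean addition would give -0.262c.)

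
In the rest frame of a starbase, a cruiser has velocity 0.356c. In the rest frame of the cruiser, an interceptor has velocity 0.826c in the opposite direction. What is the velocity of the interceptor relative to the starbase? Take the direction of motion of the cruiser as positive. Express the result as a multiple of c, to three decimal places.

With v = 0.356 and u' = -0.826 (in units of c),
u = (u' + v)/(1 + u'v/c²):
u = (-0.826 + 0.356) / (1 + (-0.826)·0.356) = -0.4700/0.7059 = -0.6658
(Galilean addition would give -0.470c.)

-0.666c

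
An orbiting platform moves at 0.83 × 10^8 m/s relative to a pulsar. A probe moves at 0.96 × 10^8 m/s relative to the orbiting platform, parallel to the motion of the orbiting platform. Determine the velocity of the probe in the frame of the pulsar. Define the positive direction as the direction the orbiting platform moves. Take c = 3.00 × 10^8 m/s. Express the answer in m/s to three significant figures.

In units of c (dividing by 3.00 × 10^8 m/s): v = 0.277, u' = 0.320.
u = (u' + v)/(1 + u'v/c²):
u = (0.320 + 0.277) / (1 + 0.320·0.277) = 0.5967/1.0885 = 0.5481
Converting back: u = 0.5481 × 3.00 × 10^8 m/s.

1.64 × 10^8 m/s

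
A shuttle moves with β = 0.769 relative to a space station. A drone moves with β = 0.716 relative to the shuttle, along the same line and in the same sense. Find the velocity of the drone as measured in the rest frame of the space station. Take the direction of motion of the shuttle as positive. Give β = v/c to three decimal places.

With v = 0.769 and u' = 0.716 (in units of c),
u = (u' + v)/(1 + u'v/c²):
u = (0.716 + 0.769) / (1 + 0.716·0.769) = 1.4850/1.5506 = 0.9577

β = 0.958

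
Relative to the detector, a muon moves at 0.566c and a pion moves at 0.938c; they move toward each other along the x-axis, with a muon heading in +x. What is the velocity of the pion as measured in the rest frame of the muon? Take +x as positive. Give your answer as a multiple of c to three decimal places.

β_A = 0.566, β_B = -0.938.
Transform to A's frame with the inverse velocity-addition law: u' = (u − v)/(1 − uv/c²), taking u = β_B and v = β_A.
u' = (-0.938 − 0.566) / (1 − (0.566)(-0.938)) = -1.5040/1.5309 = -0.9824.

-0.982c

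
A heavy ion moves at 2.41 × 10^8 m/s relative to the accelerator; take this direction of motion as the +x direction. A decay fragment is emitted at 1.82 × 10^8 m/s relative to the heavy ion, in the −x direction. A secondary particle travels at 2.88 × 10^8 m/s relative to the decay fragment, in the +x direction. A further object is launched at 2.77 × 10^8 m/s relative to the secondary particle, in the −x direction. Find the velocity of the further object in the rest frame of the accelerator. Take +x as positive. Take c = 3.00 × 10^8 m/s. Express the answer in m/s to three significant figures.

Apply u = (u' + v)/(1 + u'v/c²) successively, working outward toward the accelerator.
(Dividing each given speed by c = 3.00 × 10^8 m/s to work in units of c.)
Start: velocity of the heavy ion relative to the accelerator = 0.8033c.
Compose with the decay fragment (u' = -0.607 in the heavy ion frame): u_1 = (-0.607 + 0.803) / (1 + (-0.607)·0.803) = 0.1967/0.5126 = 0.3836.
Compose with the secondary particle (u' = 0.960 in the decay fragment frame): u_2 = (0.960 + 0.384) / (1 + 0.960·0.384) = 1.3436/1.3683 = 0.9820.
Compose with the further object (u' = -0.923 in the secondary particle frame): u_3 = (-0.923 + 0.982) / (1 + (-0.923)·0.982) = 0.0586/0.0933 = 0.6286.
So u = 0.6286 × 3.00 × 10^8 m/s.

+1.89 × 10^8 m/s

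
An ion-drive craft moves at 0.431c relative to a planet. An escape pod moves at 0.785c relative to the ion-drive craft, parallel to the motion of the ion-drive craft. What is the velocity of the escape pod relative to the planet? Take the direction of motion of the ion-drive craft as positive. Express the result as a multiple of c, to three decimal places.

With v = 0.431 and u' = 0.785 (in units of c),
u = (u' + v)/(1 + u'v/c²):
u = (0.785 + 0.431) / (1 + 0.785·0.431) = 1.2160/1.3383 = 0.9086
(Galilean addition would give +1.216c, exceeding c.)

0.909c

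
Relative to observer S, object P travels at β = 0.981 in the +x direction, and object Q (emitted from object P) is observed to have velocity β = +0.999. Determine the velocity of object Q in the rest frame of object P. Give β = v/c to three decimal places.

Invert the composition law: u' = (u − v)/(1 − uv/c²).
u' = (0.999 − 0.981) / (1 − (0.999)(0.981)) = 0.0180/0.0200 = 0.9009.

β = +0.901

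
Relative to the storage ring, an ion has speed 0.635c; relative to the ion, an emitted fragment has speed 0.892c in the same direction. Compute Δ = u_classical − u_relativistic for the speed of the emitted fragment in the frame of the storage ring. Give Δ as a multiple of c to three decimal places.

Galilean: u_cl = 0.892 + 0.635 = 1.5270.
Relativistic: u_rel = (0.892 + 0.635) / (1 + 0.892·0.635) = 1.5270/1.5664 = 0.9748.
Δ = 1.5270 − 0.9748 = 0.5522.
(The classical prediction exceeds c; the relativistic result does not.)

Δ = 0.552c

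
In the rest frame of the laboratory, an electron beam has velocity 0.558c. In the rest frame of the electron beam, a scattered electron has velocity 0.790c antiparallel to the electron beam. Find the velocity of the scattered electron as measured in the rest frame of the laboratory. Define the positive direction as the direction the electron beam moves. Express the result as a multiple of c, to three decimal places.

With v = 0.558 and u' = -0.790 (in units of c),
u = (u' + v)/(1 + u'v/c²):
u = (-0.790 + 0.558) / (1 + (-0.790)·0.558) = -0.2320/0.5592 = -0.4149

-0.415c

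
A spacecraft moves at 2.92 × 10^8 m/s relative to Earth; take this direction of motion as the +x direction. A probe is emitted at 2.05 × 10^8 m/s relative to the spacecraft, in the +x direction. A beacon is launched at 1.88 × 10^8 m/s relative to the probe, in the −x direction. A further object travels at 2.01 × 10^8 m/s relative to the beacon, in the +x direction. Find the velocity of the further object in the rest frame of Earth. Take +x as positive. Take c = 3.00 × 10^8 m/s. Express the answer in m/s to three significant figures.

+2.99 × 10^8 m/s

Apply u = (u' + v)/(1 + u'v/c²) successively, working outward toward Earth.
(Dividing each given speed by c = 3.00 × 10^8 m/s to work in units of c.)
Start: velocity of the spacecraft relative to Earth = 0.9733c.
Compose with the probe (u' = 0.683 in the spacecraft frame): u_1 = (0.683 + 0.973) / (1 + 0.683·0.973) = 1.6567/1.6651 = 0.9949.
Compose with the beacon (u' = -0.627 in the probe frame): u_2 = (-0.627 + 0.995) / (1 + (-0.627)·0.995) = 0.3683/0.3765 = 0.9781.
Compose with the further object (u' = 0.670 in the beacon frame): u_3 = (0.670 + 0.978) / (1 + 0.670·0.978) = 1.6481/1.6553 = 0.9956.
So u = 0.9956 × 3.00 × 10^8 m/s.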